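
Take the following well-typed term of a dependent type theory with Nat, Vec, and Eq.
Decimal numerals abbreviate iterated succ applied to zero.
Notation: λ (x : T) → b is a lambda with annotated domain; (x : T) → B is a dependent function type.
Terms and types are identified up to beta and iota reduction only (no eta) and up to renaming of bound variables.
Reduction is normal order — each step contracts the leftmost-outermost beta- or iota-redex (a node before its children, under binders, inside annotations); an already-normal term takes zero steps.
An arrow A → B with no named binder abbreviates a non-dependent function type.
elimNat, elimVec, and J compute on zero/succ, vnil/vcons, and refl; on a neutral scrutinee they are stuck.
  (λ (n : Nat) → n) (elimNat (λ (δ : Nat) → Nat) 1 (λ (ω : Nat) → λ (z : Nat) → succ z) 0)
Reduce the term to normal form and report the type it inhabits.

resulting normal form:
  1
type:
  Nat
observation: the leftmost-outermost redex is a beta-redex, and normalization takes 2 steps.


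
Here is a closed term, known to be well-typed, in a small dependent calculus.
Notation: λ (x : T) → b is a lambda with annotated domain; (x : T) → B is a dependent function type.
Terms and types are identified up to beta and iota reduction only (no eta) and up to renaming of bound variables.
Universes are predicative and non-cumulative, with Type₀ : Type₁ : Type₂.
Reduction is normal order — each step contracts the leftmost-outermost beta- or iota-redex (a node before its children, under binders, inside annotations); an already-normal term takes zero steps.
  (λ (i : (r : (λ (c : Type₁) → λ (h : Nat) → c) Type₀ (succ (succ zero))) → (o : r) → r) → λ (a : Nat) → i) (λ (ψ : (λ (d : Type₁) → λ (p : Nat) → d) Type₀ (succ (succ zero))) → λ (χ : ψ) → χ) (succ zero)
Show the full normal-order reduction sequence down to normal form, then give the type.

normal-order reduction sequence:
  (λ (i : (r : (λ (c : Type₁) → λ (h : Nat) → c) Type₀ (succ (succ zero))) → (o : r) → r) → λ (a : Nat) → i) (λ (ψ : (λ (d : Type₁) → λ (p : Nat) → d) Type₀ (succ (succ zero))) → λ (χ : ψ) → χ) (succ zero)
  ~> (λ (i : Nat) → λ (r : (λ (c : Type₁) → λ (h : Nat) → c) Type₀ (succ (succ zero))) → λ (o : r) → o) (succ zero)
  ~> λ (i : (λ (r : Type₁) → λ (c : Nat) → r) Type₀ (succ (succ zero))) → λ (h : i) → h
  ~> λ (i : (λ (r : Nat) → Type₀) (succ (succ zero))) → λ (c : i) → c
  ~> λ (i : Type₀) → λ (r : i) → r
inferred type:
  (i : Type₀) → (r : i) → i


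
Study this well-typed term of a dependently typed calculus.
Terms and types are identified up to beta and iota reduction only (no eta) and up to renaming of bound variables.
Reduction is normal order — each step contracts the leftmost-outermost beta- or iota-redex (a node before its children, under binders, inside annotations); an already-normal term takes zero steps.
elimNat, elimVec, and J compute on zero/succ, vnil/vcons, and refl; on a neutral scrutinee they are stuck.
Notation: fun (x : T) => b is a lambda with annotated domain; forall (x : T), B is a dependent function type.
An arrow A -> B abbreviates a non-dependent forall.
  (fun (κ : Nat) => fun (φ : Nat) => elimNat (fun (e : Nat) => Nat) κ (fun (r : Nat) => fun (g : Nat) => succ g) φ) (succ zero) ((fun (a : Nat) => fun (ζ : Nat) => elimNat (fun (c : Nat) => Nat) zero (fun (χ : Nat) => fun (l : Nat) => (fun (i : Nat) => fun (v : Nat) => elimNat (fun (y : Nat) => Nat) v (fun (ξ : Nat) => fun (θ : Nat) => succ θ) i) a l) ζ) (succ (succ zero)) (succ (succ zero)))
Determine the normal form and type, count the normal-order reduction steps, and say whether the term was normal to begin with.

normal form:
  succ (succ (succ (succ (succ zero))))
inferred type:
  Nat
reduction steps (normal order): 42
term was already normal: no
first redex: a beta-redex


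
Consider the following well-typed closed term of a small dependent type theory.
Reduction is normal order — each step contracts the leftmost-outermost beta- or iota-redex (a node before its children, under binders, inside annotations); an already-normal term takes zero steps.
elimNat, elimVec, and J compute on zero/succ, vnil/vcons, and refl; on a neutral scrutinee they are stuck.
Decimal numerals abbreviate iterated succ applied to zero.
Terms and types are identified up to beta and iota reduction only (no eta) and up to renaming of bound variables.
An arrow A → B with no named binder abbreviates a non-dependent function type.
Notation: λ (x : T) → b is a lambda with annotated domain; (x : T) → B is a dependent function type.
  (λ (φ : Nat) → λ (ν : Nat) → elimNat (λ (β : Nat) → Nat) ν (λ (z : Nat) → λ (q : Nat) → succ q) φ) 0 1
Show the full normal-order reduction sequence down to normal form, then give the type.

reduction (normal order):
  (λ (φ : Nat) → λ (ν : Nat) → elimNat (λ (β : Nat) → Nat) ν (λ (z : Nat) → λ (q : Nat) → succ q) φ) 0 1
  ~> (λ (φ : Nat) → elimNat (λ (ν : Nat) → Nat) φ (λ (β : Nat) → λ (z : Nat) → succ z) 0) 1
  ~> elimNat (λ (φ : Nat) → Nat) 1 (λ (ν : Nat) → λ (β : Nat) → succ β) 0
  ~> 1
the term's type:
  Nat


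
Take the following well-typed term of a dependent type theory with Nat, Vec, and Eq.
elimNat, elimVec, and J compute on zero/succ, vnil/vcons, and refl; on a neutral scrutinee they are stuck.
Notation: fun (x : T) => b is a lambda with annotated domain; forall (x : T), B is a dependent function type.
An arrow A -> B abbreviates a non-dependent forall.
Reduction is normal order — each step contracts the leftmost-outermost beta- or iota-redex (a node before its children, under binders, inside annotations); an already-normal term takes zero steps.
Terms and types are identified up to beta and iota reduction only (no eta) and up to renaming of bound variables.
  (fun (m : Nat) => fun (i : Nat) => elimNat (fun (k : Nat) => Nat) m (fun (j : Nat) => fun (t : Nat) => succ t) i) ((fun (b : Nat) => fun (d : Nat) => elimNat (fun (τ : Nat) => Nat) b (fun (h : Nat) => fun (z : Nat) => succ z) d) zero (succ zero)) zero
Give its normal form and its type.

resulting normal form:
  succ zero
inferred type:
  Nat
observation: the leftmost-outermost redex is a beta-redex, and normalization takes 9 steps.


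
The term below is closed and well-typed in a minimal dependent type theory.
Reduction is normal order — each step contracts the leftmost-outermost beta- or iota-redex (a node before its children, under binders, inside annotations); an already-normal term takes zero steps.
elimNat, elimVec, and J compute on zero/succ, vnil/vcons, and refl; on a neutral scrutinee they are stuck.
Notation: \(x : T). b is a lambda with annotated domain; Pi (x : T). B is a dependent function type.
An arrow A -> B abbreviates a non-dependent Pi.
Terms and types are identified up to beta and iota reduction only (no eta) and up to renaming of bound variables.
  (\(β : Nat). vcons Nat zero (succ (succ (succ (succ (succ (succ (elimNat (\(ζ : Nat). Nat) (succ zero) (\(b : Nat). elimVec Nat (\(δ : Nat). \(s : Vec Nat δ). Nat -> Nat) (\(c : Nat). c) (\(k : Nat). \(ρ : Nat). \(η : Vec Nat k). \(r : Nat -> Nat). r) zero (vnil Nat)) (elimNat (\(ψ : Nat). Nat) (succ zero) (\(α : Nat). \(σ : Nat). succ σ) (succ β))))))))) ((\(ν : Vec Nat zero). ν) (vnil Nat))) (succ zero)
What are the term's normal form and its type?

resulting normal form:
  vcons Nat zero (succ (succ (succ (succ (succ (succ (succ zero))))))) (vnil Nat)
inferred type:
  Vec Nat (succ zero)


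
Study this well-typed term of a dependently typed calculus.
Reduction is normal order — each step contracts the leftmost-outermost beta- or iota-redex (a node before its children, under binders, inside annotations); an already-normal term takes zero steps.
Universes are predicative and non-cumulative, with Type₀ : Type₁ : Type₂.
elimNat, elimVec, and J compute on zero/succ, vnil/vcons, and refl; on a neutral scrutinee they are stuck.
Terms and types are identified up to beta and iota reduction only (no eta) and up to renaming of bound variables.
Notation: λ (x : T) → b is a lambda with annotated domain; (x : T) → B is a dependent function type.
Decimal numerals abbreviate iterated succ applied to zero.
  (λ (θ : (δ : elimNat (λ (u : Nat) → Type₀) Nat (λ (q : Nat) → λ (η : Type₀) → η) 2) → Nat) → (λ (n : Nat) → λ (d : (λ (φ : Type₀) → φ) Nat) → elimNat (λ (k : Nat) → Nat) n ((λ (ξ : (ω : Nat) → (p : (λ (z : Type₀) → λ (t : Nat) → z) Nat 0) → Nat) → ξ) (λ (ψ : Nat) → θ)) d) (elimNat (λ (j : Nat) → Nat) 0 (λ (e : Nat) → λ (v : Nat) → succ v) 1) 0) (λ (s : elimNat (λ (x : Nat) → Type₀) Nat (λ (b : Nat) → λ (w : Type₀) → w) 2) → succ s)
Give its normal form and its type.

resulting normal form:
  1
inferred type:
  Nat
observation: 8 normal-order steps separate the term from its normal form.


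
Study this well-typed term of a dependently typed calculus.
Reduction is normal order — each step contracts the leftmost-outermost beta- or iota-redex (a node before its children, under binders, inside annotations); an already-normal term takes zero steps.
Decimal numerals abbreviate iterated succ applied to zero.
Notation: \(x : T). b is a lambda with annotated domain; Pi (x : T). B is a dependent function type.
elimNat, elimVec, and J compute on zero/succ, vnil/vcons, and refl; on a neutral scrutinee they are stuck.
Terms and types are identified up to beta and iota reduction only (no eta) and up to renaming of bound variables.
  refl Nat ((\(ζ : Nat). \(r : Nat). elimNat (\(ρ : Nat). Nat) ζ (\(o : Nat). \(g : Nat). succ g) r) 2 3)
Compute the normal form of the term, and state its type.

normal form:
  refl Nat 5
inferred type:
  Eq Nat 5 5
observation: normalization takes exactly 12 steps under the normal-order strategy.


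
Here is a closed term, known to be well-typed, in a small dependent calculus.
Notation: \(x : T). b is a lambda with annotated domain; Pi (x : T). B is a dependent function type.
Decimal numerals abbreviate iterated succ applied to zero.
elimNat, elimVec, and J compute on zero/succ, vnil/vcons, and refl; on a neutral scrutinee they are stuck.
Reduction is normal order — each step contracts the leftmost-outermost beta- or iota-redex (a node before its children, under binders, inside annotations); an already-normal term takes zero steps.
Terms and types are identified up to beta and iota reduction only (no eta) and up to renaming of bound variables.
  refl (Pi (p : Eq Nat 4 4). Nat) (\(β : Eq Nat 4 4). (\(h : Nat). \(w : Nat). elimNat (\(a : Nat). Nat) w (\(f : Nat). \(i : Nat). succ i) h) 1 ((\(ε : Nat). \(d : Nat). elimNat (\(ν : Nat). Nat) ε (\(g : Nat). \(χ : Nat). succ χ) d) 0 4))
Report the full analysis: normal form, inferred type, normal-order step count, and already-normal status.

reduced normal form:
  refl (Pi (p : Eq Nat 4 4). Nat) (\(β : Eq Nat 4 4). 5)
type:
  Eq (Pi (p : Eq Nat 4 4). Nat) (\(β : Eq Nat 4 4). 5) (\(h : Eq Nat 4 4). 5)
normal-order step count: 21
started in normal form: no
first contracted redex: a beta-redex


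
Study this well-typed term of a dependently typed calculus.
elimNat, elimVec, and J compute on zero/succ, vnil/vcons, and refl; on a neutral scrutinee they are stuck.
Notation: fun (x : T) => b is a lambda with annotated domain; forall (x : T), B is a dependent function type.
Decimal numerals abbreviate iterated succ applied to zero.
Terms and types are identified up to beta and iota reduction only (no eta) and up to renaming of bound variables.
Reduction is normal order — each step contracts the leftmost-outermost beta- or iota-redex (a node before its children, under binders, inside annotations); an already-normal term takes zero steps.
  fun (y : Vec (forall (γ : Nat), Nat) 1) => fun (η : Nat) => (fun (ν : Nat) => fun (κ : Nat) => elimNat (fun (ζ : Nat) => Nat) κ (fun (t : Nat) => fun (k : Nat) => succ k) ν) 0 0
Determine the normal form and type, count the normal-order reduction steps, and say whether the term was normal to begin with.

reduced normal form:
  fun (y : Vec (forall (γ : Nat), Nat) 1) => fun (η : Nat) => 0
the term's type:
  forall (y : Vec (forall (γ : Nat), Nat) 1), forall (η : Nat), Nat
steps to reach normal form (normal order): 3
term was already normal: no
first redex: a beta-redex


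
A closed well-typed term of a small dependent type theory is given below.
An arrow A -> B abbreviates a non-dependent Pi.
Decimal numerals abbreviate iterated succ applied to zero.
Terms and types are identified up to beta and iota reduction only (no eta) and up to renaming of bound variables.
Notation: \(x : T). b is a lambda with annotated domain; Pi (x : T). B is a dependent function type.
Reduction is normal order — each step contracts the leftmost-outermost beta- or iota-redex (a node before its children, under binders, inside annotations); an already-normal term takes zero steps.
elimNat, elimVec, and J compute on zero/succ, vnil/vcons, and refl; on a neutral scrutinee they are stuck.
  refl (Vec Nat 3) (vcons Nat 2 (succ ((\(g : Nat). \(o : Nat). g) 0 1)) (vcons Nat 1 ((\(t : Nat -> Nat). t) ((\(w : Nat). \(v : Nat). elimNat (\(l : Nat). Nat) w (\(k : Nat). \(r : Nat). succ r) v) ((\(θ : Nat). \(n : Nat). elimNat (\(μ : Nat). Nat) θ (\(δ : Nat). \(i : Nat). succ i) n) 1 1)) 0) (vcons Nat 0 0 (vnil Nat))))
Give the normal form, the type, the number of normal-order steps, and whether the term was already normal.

normal form:
  refl (Vec Nat 3) (vcons Nat 2 1 (vcons Nat 1 2 (vcons Nat 0 0 (vnil Nat))))
inferred type:
  Eq (Vec Nat 3) (vcons Nat 2 1 (vcons Nat 1 2 (vcons Nat 0 0 (vnil Nat)))) (vcons Nat 2 1 (vcons Nat 1 2 (vcons Nat 0 0 (vnil Nat))))
steps to reach normal form (normal order): 12
already normal: no
first contracted redex: a beta-redex


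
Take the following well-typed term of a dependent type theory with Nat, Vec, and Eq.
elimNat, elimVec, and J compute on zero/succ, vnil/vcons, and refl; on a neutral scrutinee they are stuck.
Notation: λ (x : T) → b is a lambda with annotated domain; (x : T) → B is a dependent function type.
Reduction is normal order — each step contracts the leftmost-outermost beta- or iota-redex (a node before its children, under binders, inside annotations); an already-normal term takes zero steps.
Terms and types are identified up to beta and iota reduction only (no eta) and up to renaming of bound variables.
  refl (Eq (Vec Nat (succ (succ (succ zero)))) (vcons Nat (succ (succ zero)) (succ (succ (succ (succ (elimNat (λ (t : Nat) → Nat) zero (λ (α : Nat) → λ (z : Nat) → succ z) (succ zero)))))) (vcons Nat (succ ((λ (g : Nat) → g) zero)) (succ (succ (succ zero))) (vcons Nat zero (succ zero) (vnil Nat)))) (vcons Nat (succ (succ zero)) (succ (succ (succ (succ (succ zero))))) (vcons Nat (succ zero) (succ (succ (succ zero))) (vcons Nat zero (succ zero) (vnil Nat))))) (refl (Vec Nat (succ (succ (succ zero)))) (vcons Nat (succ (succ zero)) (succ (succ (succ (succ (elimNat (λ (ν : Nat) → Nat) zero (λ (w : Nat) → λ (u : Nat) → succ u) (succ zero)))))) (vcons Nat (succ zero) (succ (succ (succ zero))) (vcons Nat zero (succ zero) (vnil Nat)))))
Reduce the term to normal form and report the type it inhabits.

normal form:
  refl (Eq (Vec Nat (succ (succ (succ zero)))) (vcons Nat (succ (succ zero)) (succ (succ (succ (succ (succ zero))))) (vcons Nat (succ zero) (succ (succ (succ zero))) (vcons Nat zero (succ zero) (vnil Nat)))) (vcons Nat (succ (succ zero)) (succ (succ (succ (succ (succ zero))))) (vcons Nat (succ zero) (succ (succ (succ zero))) (vcons Nat zero (succ zero) (vnil Nat))))) (refl (Vec Nat (succ (succ (succ zero)))) (vcons Nat (succ (succ zero)) (succ (succ (succ (succ (succ zero))))) (vcons Nat (succ zero) (succ (succ (succ zero))) (vcons Nat zero (succ zero) (vnil Nat)))))
inferred type:
  Eq (Eq (Vec Nat (succ (succ (succ zero)))) (vcons Nat (succ (succ zero)) (succ (succ (succ (succ (succ zero))))) (vcons Nat (succ zero) (succ (succ (succ zero))) (vcons Nat zero (succ zero) (vnil Nat)))) (vcons Nat (succ (succ zero)) (succ (succ (succ (succ (succ zero))))) (vcons Nat (succ zero) (succ (succ (succ zero))) (vcons Nat zero (succ zero) (vnil Nat))))) (refl (Vec Nat (succ (succ (succ zero)))) (vcons Nat (succ (succ zero)) (succ (succ (succ (succ (succ zero))))) (vcons Nat (succ zero) (succ (succ (succ zero))) (vcons Nat zero (succ zero) (vnil Nat))))) (refl (Vec Nat (succ (succ (succ zero)))) (vcons Nat (succ (succ zero)) (succ (succ (succ (succ (succ zero))))) (vcons Nat (succ zero) (succ (succ (succ zero))) (vcons Nat zero (succ zero) (vnil Nat)))))
observation: contracting an elimNat iota-redex first, the term normalizes in 9 steps.


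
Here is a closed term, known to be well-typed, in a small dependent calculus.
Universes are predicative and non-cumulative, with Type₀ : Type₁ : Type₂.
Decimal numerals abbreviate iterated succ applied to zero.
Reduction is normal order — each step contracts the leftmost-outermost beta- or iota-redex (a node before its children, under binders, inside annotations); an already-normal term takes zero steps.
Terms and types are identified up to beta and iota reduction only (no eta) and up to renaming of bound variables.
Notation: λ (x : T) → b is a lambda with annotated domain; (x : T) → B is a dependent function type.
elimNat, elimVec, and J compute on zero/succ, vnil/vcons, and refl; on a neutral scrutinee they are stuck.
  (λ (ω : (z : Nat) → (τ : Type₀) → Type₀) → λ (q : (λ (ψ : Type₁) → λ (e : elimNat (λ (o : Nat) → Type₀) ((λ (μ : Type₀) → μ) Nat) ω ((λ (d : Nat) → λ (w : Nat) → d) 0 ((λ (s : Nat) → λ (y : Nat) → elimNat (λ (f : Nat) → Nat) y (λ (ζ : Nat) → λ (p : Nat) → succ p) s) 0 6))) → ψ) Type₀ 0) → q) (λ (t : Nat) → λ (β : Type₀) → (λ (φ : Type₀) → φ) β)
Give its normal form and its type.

reduced normal form:
  λ (ω : Type₀) → ω
the term's type:
  (ω : Type₀) → Type₀
observation: contracting a beta-redex first, the term normalizes in 3 steps.


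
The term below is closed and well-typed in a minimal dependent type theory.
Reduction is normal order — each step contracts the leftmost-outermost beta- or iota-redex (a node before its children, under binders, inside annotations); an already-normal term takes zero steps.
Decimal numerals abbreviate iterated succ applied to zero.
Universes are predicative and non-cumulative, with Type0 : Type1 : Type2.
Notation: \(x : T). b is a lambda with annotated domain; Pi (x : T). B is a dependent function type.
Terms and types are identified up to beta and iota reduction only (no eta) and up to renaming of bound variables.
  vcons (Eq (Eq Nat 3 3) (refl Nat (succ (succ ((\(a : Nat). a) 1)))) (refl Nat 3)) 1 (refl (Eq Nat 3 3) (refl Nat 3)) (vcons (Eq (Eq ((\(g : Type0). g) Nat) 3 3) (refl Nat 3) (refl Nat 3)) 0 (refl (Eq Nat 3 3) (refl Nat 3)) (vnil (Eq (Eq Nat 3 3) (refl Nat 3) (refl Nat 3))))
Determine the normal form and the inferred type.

normal form:
  vcons (Eq (Eq Nat 3 3) (refl Nat 3) (refl Nat 3)) 1 (refl (Eq Nat 3 3) (refl Nat 3)) (vcons (Eq (Eq Nat 3 3) (refl Nat 3) (refl Nat 3)) 0 (refl (Eq Nat 3 3) (refl Nat 3)) (vnil (Eq (Eq Nat 3 3) (refl Nat 3) (refl Nat 3))))
inferred type:
  Vec (Eq (Eq Nat 3 3) (refl Nat 3) (refl Nat 3)) 2
observation: 2 normal-order steps separate the term from its normal form.


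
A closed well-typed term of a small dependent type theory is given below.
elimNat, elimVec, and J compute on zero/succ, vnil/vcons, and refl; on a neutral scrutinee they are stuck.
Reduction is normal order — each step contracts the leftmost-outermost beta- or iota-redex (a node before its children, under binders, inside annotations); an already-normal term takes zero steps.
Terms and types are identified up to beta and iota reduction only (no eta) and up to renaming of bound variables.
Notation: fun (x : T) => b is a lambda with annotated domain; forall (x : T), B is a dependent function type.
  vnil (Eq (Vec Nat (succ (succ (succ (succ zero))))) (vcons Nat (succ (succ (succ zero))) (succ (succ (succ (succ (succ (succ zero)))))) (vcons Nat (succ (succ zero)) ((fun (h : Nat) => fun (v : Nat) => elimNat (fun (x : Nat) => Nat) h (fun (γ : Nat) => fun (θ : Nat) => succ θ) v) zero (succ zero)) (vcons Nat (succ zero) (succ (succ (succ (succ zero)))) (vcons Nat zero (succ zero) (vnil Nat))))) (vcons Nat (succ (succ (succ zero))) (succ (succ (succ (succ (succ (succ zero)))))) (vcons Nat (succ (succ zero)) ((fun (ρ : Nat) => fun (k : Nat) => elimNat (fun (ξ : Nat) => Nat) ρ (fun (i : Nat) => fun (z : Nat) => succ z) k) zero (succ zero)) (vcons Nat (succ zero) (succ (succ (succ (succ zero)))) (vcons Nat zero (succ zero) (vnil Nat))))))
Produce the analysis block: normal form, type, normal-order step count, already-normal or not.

reduced normal form:
  vnil (Eq (Vec Nat (succ (succ (succ (succ zero))))) (vcons Nat (succ (succ (succ zero))) (succ (succ (succ (succ (succ (succ zero)))))) (vcons Nat (succ (succ zero)) (succ zero) (vcons Nat (succ zero) (succ (succ (succ (succ zero)))) (vcons Nat zero (succ zero) (vnil Nat))))) (vcons Nat (succ (succ (succ zero))) (succ (succ (succ (succ (succ (succ zero)))))) (vcons Nat (succ (succ zero)) (succ zero) (vcons Nat (succ zero) (succ (succ (succ (succ zero)))) (vcons Nat zero (succ zero) (vnil Nat))))))
inferred type:
  Vec (Eq (Vec Nat (succ (succ (succ (succ zero))))) (vcons Nat (succ (succ (succ zero))) (succ (succ (succ (succ (succ (succ zero)))))) (vcons Nat (succ (succ zero)) (succ zero) (vcons Nat (succ zero) (succ (succ (succ (succ zero)))) (vcons Nat zero (succ zero) (vnil Nat))))) (vcons Nat (succ (succ (succ zero))) (succ (succ (succ (succ (succ (succ zero)))))) (vcons Nat (succ (succ zero)) (succ zero) (vcons Nat (succ zero) (succ (succ (succ (succ zero)))) (vcons Nat zero (succ zero) (vnil Nat)))))) zero
reduction steps (normal order): 12
term was already normal: no
first redex: a beta-redex


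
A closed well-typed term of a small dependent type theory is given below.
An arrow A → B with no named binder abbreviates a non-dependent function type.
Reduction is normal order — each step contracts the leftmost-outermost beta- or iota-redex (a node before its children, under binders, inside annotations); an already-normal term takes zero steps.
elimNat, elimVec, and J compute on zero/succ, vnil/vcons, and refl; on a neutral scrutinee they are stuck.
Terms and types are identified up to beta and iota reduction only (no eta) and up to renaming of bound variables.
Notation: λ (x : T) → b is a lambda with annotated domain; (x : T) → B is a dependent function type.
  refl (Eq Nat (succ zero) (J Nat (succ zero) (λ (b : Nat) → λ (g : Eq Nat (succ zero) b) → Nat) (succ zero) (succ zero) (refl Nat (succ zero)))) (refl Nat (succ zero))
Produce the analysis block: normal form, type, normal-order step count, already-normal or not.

normal form:
  refl (Eq Nat (succ zero) (succ zero)) (refl Nat (succ zero))
type:
  Eq (Eq Nat (succ zero) (succ zero)) (refl Nat (succ zero)) (refl Nat (succ zero))
reduction steps (normal order): 1
already normal: no
first redex: a J iota-redex


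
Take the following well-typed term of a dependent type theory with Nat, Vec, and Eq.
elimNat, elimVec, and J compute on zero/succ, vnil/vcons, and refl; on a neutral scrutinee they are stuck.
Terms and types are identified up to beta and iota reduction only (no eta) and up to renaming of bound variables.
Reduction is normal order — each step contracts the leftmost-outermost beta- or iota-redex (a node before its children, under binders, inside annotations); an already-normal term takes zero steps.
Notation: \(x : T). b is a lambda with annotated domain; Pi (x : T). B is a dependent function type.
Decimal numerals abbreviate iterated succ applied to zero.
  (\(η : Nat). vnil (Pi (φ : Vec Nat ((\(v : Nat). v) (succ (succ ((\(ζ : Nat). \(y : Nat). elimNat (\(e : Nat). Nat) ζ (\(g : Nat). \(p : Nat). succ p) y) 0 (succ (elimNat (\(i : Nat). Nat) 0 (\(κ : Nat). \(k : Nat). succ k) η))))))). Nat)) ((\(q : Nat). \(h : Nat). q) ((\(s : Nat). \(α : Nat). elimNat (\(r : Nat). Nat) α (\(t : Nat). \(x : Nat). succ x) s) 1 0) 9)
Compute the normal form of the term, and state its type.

reduced normal form:
  vnil (Pi (η : Vec Nat 4). Nat)
the term's type:
  Vec (Pi (η : Vec Nat 4). Nat) 0


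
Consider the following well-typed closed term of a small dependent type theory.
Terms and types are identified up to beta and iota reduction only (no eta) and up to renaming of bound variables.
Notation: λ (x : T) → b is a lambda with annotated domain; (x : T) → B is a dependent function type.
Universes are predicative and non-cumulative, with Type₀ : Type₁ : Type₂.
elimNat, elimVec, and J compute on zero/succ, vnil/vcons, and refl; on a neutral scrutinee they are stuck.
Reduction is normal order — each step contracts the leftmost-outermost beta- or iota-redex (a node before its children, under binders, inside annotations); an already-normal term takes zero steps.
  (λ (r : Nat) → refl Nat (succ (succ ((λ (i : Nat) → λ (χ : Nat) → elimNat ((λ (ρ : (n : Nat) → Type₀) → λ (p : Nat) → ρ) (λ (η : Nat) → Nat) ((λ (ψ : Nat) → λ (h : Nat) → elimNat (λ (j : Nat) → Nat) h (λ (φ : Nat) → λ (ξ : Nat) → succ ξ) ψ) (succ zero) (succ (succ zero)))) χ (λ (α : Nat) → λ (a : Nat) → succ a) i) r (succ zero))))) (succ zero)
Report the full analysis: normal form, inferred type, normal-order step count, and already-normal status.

reduced normal form:
  refl Nat (succ (succ (succ (succ zero))))
inferred type:
  Eq Nat (succ (succ (succ (succ zero)))) (succ (succ (succ (succ zero))))
steps to reach normal form (normal order): 7
already normal: no
first contracted redex: a beta-redex


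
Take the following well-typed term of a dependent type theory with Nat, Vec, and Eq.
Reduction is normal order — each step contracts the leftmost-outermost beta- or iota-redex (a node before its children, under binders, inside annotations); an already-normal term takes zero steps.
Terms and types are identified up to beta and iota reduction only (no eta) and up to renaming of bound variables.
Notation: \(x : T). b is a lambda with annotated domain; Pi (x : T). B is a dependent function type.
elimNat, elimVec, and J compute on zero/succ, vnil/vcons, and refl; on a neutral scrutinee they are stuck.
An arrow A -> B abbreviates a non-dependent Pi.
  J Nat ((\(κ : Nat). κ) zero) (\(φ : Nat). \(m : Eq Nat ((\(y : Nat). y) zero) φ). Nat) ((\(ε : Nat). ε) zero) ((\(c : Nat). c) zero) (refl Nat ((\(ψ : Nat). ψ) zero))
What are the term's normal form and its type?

resulting normal form:
  zero
type:
  Nat
observation: reduction starts at a J iota-redex, and 2 normal-order steps reach the normal form.


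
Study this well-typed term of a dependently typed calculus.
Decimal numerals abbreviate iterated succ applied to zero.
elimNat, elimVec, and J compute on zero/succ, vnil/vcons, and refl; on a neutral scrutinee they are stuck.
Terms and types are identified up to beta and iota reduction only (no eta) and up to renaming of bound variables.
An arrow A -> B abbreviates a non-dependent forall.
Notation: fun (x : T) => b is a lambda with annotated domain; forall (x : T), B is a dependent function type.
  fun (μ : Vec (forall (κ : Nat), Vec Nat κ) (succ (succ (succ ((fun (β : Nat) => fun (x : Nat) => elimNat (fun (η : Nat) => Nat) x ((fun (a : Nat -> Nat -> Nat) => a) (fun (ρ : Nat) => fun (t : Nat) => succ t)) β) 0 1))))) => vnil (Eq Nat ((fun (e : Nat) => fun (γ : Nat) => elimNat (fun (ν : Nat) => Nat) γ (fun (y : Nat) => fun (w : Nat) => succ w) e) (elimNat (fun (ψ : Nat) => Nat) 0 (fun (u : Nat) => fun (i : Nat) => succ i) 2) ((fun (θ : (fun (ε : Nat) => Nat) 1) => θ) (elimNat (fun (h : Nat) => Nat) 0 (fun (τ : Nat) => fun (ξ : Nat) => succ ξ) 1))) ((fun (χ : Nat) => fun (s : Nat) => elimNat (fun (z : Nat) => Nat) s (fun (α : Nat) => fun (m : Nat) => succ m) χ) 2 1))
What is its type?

type:
  Vec (forall (μ : Nat), Vec Nat μ) 4 -> Vec (Eq Nat 3 3) 0


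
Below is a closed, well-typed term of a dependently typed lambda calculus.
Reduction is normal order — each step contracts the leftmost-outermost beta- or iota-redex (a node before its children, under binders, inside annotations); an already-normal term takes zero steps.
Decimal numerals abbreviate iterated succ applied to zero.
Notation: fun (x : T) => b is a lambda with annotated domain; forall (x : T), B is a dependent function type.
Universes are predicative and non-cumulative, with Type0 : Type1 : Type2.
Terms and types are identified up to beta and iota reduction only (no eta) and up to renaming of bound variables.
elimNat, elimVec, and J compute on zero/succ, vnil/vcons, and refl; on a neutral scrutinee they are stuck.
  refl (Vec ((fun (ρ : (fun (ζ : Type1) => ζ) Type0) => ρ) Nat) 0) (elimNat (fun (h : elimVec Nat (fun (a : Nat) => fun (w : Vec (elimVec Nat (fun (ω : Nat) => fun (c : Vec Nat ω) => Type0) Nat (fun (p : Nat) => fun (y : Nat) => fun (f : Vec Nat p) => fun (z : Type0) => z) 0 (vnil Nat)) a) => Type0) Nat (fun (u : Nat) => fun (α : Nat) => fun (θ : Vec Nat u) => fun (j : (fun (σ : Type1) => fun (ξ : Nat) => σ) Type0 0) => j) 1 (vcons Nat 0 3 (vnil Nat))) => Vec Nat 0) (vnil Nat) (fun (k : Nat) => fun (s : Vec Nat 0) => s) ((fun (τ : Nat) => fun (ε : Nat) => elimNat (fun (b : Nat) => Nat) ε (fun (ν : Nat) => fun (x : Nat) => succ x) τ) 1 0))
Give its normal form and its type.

resulting normal form:
  refl (Vec Nat 0) (vnil Nat)
inferred type:
  Eq (Vec Nat 0) (vnil Nat) (vnil Nat)


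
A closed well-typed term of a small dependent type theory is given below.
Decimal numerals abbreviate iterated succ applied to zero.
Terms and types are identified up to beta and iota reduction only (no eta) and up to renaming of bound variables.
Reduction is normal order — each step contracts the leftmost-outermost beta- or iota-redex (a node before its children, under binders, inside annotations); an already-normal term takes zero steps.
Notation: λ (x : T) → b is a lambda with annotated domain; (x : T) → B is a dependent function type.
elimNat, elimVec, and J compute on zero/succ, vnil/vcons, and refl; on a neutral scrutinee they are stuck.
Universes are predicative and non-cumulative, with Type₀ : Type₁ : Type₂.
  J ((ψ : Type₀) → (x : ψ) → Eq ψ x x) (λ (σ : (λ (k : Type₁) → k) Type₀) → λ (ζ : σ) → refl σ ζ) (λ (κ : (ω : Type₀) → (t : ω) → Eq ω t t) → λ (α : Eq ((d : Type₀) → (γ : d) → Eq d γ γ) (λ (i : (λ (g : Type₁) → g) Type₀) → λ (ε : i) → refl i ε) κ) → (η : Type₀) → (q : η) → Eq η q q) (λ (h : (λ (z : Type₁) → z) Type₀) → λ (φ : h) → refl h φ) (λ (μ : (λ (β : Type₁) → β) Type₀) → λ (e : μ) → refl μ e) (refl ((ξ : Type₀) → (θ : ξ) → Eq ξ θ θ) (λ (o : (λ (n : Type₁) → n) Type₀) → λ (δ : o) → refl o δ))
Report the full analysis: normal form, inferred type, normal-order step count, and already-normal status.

normal form:
  λ (ψ : Type₀) → λ (x : ψ) → refl ψ x
type:
  (ψ : Type₀) → (x : ψ) → Eq ψ x x
reduction steps (normal order): 2
already normal: no
first contracted redex: a J iota-redex


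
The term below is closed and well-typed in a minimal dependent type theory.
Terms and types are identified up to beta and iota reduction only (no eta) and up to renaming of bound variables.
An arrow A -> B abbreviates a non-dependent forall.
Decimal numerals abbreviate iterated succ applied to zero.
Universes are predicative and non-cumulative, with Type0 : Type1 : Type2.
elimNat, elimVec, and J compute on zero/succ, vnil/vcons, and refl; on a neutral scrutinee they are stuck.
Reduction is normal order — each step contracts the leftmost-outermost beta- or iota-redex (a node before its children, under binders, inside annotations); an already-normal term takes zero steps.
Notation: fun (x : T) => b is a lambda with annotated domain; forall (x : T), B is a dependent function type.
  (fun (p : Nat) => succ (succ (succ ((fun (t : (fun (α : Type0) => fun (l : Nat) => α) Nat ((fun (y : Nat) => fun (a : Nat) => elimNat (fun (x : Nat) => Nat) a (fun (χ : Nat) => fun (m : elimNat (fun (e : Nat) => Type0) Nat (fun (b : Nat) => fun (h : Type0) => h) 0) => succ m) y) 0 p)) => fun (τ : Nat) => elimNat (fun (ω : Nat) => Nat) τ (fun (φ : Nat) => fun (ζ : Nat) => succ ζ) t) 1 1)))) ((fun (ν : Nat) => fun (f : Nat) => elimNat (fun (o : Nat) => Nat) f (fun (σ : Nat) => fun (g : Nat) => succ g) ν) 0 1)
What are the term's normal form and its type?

resulting normal form:
  5
the term's type:
  Nat
observation: the first redex contracted is a beta-redex; the normal form is reached in 7 normal-order steps.


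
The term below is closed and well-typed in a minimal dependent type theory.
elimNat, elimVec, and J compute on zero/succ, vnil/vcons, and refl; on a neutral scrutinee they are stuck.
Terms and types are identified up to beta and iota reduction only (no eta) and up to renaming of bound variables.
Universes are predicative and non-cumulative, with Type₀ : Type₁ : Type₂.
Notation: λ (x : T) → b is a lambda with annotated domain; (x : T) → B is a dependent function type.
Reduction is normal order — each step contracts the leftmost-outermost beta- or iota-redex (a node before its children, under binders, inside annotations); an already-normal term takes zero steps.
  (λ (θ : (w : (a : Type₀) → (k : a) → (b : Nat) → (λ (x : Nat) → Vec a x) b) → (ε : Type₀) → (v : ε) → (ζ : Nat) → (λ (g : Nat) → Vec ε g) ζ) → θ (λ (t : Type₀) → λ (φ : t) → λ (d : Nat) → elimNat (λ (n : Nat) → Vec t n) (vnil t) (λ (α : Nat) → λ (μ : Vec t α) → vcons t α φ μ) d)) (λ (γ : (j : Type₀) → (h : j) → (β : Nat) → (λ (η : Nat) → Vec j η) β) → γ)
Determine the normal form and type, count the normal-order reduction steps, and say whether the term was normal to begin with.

resulting normal form:
  λ (θ : Type₀) → λ (w : θ) → λ (a : Nat) → elimNat (λ (k : Nat) → Vec θ k) (vnil θ) (λ (b : Nat) → λ (x : Vec θ b) → vcons θ b w x) a
type:
  (θ : Type₀) → (w : θ) → (a : Nat) → Vec θ a
reduction steps (normal order): 2
already normal: no
first contracted redex: a beta-redex


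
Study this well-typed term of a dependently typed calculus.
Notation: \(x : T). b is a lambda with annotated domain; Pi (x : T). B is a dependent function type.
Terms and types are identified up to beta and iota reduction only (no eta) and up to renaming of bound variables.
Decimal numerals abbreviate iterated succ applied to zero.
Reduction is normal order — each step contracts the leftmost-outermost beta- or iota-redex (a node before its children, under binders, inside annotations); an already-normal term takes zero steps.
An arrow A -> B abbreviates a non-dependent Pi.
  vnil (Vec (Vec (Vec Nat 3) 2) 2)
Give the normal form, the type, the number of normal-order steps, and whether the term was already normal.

reduced normal form:
  vnil (Vec (Vec (Vec Nat 3) 2) 2)
type:
  Vec (Vec (Vec (Vec Nat 3) 2) 2) 0
steps to reach normal form (normal order): 0
term was already normal: yes


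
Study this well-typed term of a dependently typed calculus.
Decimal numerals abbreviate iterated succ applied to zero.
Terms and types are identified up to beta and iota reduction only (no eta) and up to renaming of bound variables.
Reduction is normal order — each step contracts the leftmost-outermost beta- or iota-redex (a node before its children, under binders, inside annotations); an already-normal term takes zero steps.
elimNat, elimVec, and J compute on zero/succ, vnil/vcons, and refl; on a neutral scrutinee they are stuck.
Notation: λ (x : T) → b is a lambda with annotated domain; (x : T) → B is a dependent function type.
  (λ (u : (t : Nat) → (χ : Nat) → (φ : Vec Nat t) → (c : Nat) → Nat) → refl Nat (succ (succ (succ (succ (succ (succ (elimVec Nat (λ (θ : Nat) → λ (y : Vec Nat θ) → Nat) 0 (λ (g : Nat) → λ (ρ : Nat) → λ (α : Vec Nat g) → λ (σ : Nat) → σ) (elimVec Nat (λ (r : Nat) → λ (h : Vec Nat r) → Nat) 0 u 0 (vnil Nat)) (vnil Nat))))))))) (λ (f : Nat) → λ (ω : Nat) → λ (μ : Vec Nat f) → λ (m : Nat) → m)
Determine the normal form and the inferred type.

reduced normal form:
  refl Nat 6
type:
  Eq Nat 6 6
observation: contracting a beta-redex first, the term normalizes in 2 steps.


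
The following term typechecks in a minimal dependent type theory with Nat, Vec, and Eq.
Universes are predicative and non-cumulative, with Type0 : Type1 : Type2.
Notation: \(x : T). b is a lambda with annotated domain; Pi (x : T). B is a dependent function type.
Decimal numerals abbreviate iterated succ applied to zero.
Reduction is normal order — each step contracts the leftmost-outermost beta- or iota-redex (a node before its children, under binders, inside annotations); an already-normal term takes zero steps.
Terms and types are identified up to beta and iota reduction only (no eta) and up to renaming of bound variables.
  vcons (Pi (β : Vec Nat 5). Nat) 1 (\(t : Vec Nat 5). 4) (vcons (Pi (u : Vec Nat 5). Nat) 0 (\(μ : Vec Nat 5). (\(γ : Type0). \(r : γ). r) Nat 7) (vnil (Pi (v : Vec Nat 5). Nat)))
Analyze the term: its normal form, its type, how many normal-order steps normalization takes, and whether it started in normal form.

normal form:
  vcons (Pi (β : Vec Nat 5). Nat) 1 (\(t : Vec Nat 5). 4) (vcons (Pi (u : Vec Nat 5). Nat) 0 (\(μ : Vec Nat 5). 7) (vnil (Pi (γ : Vec Nat 5). Nat)))
type:
  Vec (Pi (β : Vec Nat 5). Nat) 2
reduction steps (normal order): 2
started in normal form: no
first redex: a beta-redex


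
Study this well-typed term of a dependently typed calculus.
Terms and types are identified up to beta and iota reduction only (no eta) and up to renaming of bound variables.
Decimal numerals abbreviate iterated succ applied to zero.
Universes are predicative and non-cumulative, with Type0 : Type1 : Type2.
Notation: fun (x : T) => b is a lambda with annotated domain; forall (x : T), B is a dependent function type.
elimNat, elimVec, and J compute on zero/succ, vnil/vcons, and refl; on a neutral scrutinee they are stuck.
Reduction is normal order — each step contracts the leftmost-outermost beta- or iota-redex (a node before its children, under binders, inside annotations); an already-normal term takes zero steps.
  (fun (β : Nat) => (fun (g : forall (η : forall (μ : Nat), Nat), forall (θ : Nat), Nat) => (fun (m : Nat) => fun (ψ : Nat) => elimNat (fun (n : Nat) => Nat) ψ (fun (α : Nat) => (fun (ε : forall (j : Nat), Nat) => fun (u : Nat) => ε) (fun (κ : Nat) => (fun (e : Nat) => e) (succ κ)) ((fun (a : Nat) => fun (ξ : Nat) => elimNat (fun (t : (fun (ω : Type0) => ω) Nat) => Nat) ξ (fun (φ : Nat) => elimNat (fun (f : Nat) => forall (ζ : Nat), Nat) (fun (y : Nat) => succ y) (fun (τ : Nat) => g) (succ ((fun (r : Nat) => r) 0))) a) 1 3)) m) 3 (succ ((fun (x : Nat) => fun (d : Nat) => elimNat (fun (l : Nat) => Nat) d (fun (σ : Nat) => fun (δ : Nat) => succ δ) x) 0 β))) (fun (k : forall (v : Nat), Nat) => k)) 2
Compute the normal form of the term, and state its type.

reduced normal form:
  6
type:
  Nat
observation: 26 normal-order steps separate the term from its normal form.


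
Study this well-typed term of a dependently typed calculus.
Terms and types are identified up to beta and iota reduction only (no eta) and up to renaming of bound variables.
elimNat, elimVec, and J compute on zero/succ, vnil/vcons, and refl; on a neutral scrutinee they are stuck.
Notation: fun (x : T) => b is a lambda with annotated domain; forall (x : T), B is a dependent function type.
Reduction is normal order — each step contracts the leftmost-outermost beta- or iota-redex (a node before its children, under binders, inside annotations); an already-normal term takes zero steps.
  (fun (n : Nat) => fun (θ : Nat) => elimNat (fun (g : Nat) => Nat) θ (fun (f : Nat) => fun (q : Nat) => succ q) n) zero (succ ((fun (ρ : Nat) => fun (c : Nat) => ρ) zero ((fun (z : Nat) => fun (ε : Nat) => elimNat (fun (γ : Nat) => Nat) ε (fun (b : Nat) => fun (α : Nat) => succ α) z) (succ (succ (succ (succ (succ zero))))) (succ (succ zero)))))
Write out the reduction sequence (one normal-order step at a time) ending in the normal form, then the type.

normal-order reduction:
  (fun (n : Nat) => fun (θ : Nat) => elimNat (fun (g : Nat) => Nat) θ (fun (f : Nat) => fun (q : Nat) => succ q) n) zero (succ ((fun (ρ : Nat) => fun (c : Nat) => ρ) zero ((fun (z : Nat) => fun (ε : Nat) => elimNat (fun (γ : Nat) => Nat) ε (fun (b : Nat) => fun (α : Nat) => succ α) z) (succ (succ (succ (succ (succ zero))))) (succ (succ zero)))))
  ~> (fun (n : Nat) => elimNat (fun (θ : Nat) => Nat) n (fun (g : Nat) => fun (f : Nat) => succ f) zero) (succ ((fun (q : Nat) => fun (ρ : Nat) => q) zero ((fun (c : Nat) => fun (z : Nat) => elimNat (fun (ε : Nat) => Nat) z (fun (γ : Nat) => fun (b : Nat) => succ b) c) (succ (succ (succ (succ (succ zero))))) (succ (succ zero)))))
  ~> elimNat (fun (n : Nat) => Nat) (succ ((fun (θ : Nat) => fun (g : Nat) => θ) zero ((fun (f : Nat) => fun (q : Nat) => elimNat (fun (ρ : Nat) => Nat) q (fun (c : Nat) => fun (z : Nat) => succ z) f) (succ (succ (succ (succ (succ zero))))) (succ (succ zero))))) (fun (ε : Nat) => fun (γ : Nat) => succ γ) zero
  ~> succ ((fun (n : Nat) => fun (θ : Nat) => n) zero ((fun (g : Nat) => fun (f : Nat) => elimNat (fun (q : Nat) => Nat) f (fun (ρ : Nat) => fun (c : Nat) => succ c) g) (succ (succ (succ (succ (succ zero))))) (succ (succ zero))))
  ~> succ ((fun (n : Nat) => zero) ((fun (θ : Nat) => fun (g : Nat) => elimNat (fun (f : Nat) => Nat) g (fun (q : Nat) => fun (ρ : Nat) => succ ρ) θ) (succ (succ (succ (succ (succ zero))))) (succ (succ zero))))
  ~> succ zero
type:
  Nat
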